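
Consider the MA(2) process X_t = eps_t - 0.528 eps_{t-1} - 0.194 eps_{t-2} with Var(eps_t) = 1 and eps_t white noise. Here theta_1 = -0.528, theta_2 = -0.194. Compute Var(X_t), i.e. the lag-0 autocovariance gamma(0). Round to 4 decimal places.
\gamma(0) = 1.3164

For an MA(q) process X_t = eps_t + sum_i theta_i eps_{t-i} with
Var(eps_t) = sigma^2, the variance is
  gamma(0) = sigma^2 * (1 + sum_i theta_i^2).
  sum_i theta_i^2 = (-0.528)^2 + (-0.194)^2 = 0.278784 + 0.037636 = 0.31642.
  gamma(0) = 1 * (1 + 0.31642) = 1 * 1.31642 = 1.31642, which rounds to 1.3164.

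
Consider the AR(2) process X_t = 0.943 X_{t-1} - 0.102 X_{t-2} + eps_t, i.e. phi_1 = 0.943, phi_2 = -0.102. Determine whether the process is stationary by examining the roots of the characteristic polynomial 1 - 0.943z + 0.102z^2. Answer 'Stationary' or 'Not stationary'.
\text{Stationary}

The AR(p) characteristic polynomial is P(z) = 1 - 0.943z + 0.102z^2.
Stationarity requires all roots to lie outside the unit circle, i.e. |z| > 1 for every root.
Set 1 + (-0.943) z + (0.102) z^2 = 0, i.e. a z^2 + b z + c = 0 with a = 0.102, b = -0.943, c = 1.
Discriminant D = b^2 - 4ac = (-0.943)^2 - 4*(0.102)*1 = 0.889249 - (0.408) = 0.481249.
D >= 0, so the roots are real: z = (-b +/- sqrt(D)) / (2a) = (0.943 +/- 0.693721) / (0.204).
  z_1 = (0.943 + 0.693721) / (0.204) = 8.0231,   |z_1| = 8.0231.
  z_2 = (0.943 - 0.693721) / (0.204) = 1.222,   |z_2| = 1.222.
Moduli of all roots: 8.0231, 1.2220.
All moduli strictly greater than 1? Yes.
Verdict: Stationary.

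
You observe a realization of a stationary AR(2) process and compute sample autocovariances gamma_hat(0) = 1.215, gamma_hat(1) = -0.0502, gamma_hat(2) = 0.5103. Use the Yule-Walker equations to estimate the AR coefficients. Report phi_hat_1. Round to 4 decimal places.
\hat\phi_{1} = -0.0240

The Yule-Walker equations for an AR(p) process read, in matrix form,
  Gamma_p phi = r_p,   with   (Gamma_p)_{ij} = gamma(|i - j|),
                       (r_p)_i = gamma(i),   i,j = 1..p.
Substitute the sample gammas (Toeplitz matrix and right-hand side of size 2):
  Gamma_p = [[1.215, -0.0502], [-0.0502, 1.215]]
  r_p     = [-0.0502, 0.5103]
Written out:
  1.215 phi_1 - 0.0502 phi_2 = -0.0502
  -0.0502 phi_1 + 1.215 phi_2 = 0.5103
Solve by Cramer's rule:
  det = gamma(0)^2 - gamma(1)^2 = (1.215)^2 - (-0.0502)^2 = 1.476225 - 0.00252004 = 1.47370496
  phi_hat_1 = [gamma(1) gamma(0) - gamma(1) gamma(2)] / det = [(-0.0502)(1.215) - (-0.0502)(0.5103)] / 1.47370496 = -0.03537594 / 1.47370496 = -0.024
  phi_hat_2 = [gamma(0) gamma(2) - gamma(1)^2] / det = [(1.215)(0.5103) - (-0.0502)^2] / 1.47370496 = 0.61749446 / 1.47370496 = 0.419
So phi_hat = [-0.0240, 0.4190].
Therefore phi_hat_1 = -0.0240.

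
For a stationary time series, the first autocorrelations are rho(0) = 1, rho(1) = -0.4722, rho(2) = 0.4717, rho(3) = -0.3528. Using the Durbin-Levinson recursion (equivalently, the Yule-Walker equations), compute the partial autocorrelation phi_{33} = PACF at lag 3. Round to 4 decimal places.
\phi_{33} = -0.0720

The PACF at lag k is phi_{kk}, the last component of the solution
to the Yule-Walker system G_k phi = r_k where
  (G_k)_{ij} = rho(|i - j|), (r_k)_i = rho(i), i,j = 1..k.
Equivalently, Durbin-Levinson gives phi_{kk} iteratively:
  phi_{11} = rho(1)
  phi_{kk} = [rho(k) - sum_{j=1..k-1} phi_{k-1,j} rho(k-j)]
            / [1 - sum_{j=1..k-1} phi_{k-1,j} rho(j)],
  phi_{k,j} = phi_{k-1,j} - phi_{kk} phi_{k-1,k-j},  j = 1..k-1.
Step k = 1:
  phi_11 = rho(1) = -0.4722.
Step k = 2:
  phi_22 = [rho(2) - phi_11 rho(1)] / [1 - phi_11 rho(1)] = [0.4717 - (-0.4722)(-0.4722)] / [1 - (-0.4722)(-0.4722)]
         = 0.24872716 / 0.77702716 = 0.320101.
  Update: phi_21 = phi_11 - phi_22 phi_11 = -0.4722 - (0.320101)(-0.4722) = -0.321048.
Step k = 3:
  phi_33 = [rho(3) - phi_21 rho(2) - phi_22 rho(1)] / [1 - phi_21 rho(1) - phi_22 rho(2)]
    numerator   = -0.3528 - (-0.321048)(0.4717) - (0.320101)(-0.4722) = -0.05020982
    denominator = 1 - (-0.321048)(-0.4722) - (0.320101)(0.4717) = 0.69740935
  phi_33 = -0.05020982 / 0.69740935 = -0.072.
Therefore phi_{33} = -0.0720.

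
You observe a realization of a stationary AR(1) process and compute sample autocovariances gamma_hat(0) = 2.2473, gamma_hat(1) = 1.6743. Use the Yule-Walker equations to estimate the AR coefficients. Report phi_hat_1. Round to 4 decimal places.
\hat\phi_{1} = 0.7450

The Yule-Walker equations for an AR(p) process read, in matrix form,
  Gamma_p phi = r_p,   with   (Gamma_p)_{ij} = gamma(|i - j|),
                       (r_p)_i = gamma(i),   i,j = 1..p.
Substitute the sample gammas (Toeplitz matrix and right-hand side of size 1):
  Gamma_p = [[2.2473]]
  r_p     = [1.6743]
With p = 1 this is the single equation gamma(0) phi_1 = gamma(1):
  phi_hat_1 = gamma(1) / gamma(0) = 1.6743 / 2.2473 = 0.7450.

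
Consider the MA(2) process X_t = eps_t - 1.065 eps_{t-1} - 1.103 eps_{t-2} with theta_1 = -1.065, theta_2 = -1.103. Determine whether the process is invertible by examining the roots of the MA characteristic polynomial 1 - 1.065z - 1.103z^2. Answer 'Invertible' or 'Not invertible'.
\text{Not invertible}

The MA(q) characteristic polynomial is P(z) = 1 - 1.065z - 1.103z^2.
Invertibility requires all roots to lie outside the unit circle, i.e. |z| > 1 for every root.
Set 1 + (-1.065) z + (-1.103) z^2 = 0, i.e. a z^2 + b z + c = 0 with a = -1.103, b = -1.065, c = 1.
Discriminant D = b^2 - 4ac = (-1.065)^2 - 4*(-1.103)*1 = 1.134225 - (-4.412) = 5.546225.
D >= 0, so the roots are real: z = (-b +/- sqrt(D)) / (2a) = (1.065 +/- 2.355042) / (-2.206).
  z_1 = (1.065 + 2.355042) / (-2.206) = -1.5503,   |z_1| = 1.5503.
  z_2 = (1.065 - 2.355042) / (-2.206) = 0.5848,   |z_2| = 0.5848.
Moduli of all roots: 1.5503, 0.5848.
All moduli strictly greater than 1? No.
Verdict: Not invertible.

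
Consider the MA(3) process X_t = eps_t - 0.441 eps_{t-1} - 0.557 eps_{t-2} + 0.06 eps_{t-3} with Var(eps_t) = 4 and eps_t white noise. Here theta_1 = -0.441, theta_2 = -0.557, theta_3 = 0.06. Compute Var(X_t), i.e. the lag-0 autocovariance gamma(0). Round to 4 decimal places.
\gamma(0) = 6.0333

For an MA(q) process X_t = eps_t + sum_i theta_i eps_{t-i} with
Var(eps_t) = sigma^2, the variance is
  gamma(0) = sigma^2 * (1 + sum_i theta_i^2).
  sum_i theta_i^2 = (-0.441)^2 + (-0.557)^2 + (0.06)^2 = 0.194481 + 0.310249 + 0.0036 = 0.50833.
  gamma(0) = 4 * (1 + 0.50833) = 4 * 1.50833 = 6.03332, which rounds to 6.0333.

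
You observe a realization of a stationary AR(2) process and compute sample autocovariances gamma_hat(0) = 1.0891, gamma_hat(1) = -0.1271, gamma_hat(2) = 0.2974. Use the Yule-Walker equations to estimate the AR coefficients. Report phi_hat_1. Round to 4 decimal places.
\hat\phi_{1} = -0.0860

The Yule-Walker equations for an AR(p) process read, in matrix form,
  Gamma_p phi = r_p,   with   (Gamma_p)_{ij} = gamma(|i - j|),
                       (r_p)_i = gamma(i),   i,j = 1..p.
Substitute the sample gammas (Toeplitz matrix and right-hand side of size 2):
  Gamma_p = [[1.0891, -0.1271], [-0.1271, 1.0891]]
  r_p     = [-0.1271, 0.2974]
Written out:
  1.0891 phi_1 - 0.1271 phi_2 = -0.1271
  -0.1271 phi_1 + 1.0891 phi_2 = 0.2974
Solve by Cramer's rule:
  det = gamma(0)^2 - gamma(1)^2 = (1.0891)^2 - (-0.1271)^2 = 1.18613881 - 0.01615441 = 1.1699844
  phi_hat_1 = [gamma(1) gamma(0) - gamma(1) gamma(2)] / det = [(-0.1271)(1.0891) - (-0.1271)(0.2974)] / 1.1699844 = -0.10062507 / 1.1699844 = -0.086
  phi_hat_2 = [gamma(0) gamma(2) - gamma(1)^2] / det = [(1.0891)(0.2974) - (-0.1271)^2] / 1.1699844 = 0.30774393 / 1.1699844 = 0.263
So phi_hat = [-0.0860, 0.2630].
Therefore phi_hat_1 = -0.0860.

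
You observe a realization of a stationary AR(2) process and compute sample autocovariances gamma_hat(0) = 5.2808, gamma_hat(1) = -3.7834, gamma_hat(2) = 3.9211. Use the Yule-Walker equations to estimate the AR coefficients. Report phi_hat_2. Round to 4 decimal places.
\hat\phi_{2} = 0.4710

The Yule-Walker equations for an AR(p) process read, in matrix form,
  Gamma_p phi = r_p,   with   (Gamma_p)_{ij} = gamma(|i - j|),
                       (r_p)_i = gamma(i),   i,j = 1..p.
Substitute the sample gammas (Toeplitz matrix and right-hand side of size 2):
  Gamma_p = [[5.2808, -3.7834], [-3.7834, 5.2808]]
  r_p     = [-3.7834, 3.9211]
Written out:
  5.2808 phi_1 - 3.7834 phi_2 = -3.7834
  -3.7834 phi_1 + 5.2808 phi_2 = 3.9211
Solve by Cramer's rule:
  det = gamma(0)^2 - gamma(1)^2 = (5.2808)^2 - (-3.7834)^2 = 27.88684864 - 14.31411556 = 13.57273308
  phi_hat_1 = [gamma(1) gamma(0) - gamma(1) gamma(2)] / det = [(-3.7834)(5.2808) - (-3.7834)(3.9211)] / 13.57273308 = -5.14428898 / 13.57273308 = -0.379
  phi_hat_2 = [gamma(0) gamma(2) - gamma(1)^2] / det = [(5.2808)(3.9211) - (-3.7834)^2] / 13.57273308 = 6.39242932 / 13.57273308 = 0.471
So phi_hat = [-0.3790, 0.4710].
Therefore phi_hat_2 = 0.4710.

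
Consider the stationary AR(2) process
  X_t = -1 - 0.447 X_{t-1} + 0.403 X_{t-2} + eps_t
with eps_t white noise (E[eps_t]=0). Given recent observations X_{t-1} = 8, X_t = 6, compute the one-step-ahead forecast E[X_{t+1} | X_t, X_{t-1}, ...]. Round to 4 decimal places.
E[X_{t+1} \mid \mathcal F_t] = -0.4580

For an AR(p) model X_t = c + sum_i phi_i X_{t-i} + eps_t, the
one-step-ahead conditional mean is
  E[X_{t+1} | X_t, ...] = c + sum_i phi_i X_{t+1-i}.
Substitute known values:
  E[X_{t+1} | ...] = -1 + (-0.447) * (6) + (0.403) * (8)
                   = -0.4580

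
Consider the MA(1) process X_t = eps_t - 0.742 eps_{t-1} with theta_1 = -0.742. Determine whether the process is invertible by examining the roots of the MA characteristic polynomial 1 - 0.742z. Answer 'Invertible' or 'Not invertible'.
\text{Invertible}

The MA(q) characteristic polynomial is P(z) = 1 - 0.742z.
Invertibility requires all roots to lie outside the unit circle, i.e. |z| > 1 for every root.
This is linear in z: 1 + (-0.742) z = 0  =>  z = -1/(-0.742) = 1.347709,  |z| = 1.347709.
Moduli of all roots: 1.3477.
All moduli strictly greater than 1? Yes.
Verdict: Invertible.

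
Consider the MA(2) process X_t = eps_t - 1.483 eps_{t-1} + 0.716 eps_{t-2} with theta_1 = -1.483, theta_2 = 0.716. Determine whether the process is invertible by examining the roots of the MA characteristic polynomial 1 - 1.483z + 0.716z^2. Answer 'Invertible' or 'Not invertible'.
\text{Invertible}

The MA(q) characteristic polynomial is P(z) = 1 - 1.483z + 0.716z^2.
Invertibility requires all roots to lie outside the unit circle, i.e. |z| > 1 for every root.
Set 1 + (-1.483) z + (0.716) z^2 = 0, i.e. a z^2 + b z + c = 0 with a = 0.716, b = -1.483, c = 1.
Discriminant D = b^2 - 4ac = (-1.483)^2 - 4*(0.716)*1 = 2.199289 - (2.864) = -0.664711.
D < 0, so the roots are the complex-conjugate pair z = (-b +/- i sqrt(-D)) / (2a) = 1.0356 +/- 0.5693i.
For a conjugate pair |z|^2 = z * conj(z) = (product of roots) = c/a = 1/(0.716) = 1.396648, so |z| = sqrt(1.396648) = 1.1818 for both roots.
Moduli of all roots: 1.1818, 1.1818.
All moduli strictly greater than 1? Yes.
Verdict: Invertible.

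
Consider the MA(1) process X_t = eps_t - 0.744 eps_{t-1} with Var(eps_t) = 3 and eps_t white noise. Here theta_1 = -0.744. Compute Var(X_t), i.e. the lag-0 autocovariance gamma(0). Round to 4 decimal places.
\gamma(0) = 4.6606

For an MA(q) process X_t = eps_t + sum_i theta_i eps_{t-i} with
Var(eps_t) = sigma^2, the variance is
  gamma(0) = sigma^2 * (1 + sum_i theta_i^2).
  sum_i theta_i^2 = (-0.744)^2 = 0.553536.
  gamma(0) = 3 * (1 + 0.553536) = 3 * 1.553536 = 4.660608, which rounds to 4.6606.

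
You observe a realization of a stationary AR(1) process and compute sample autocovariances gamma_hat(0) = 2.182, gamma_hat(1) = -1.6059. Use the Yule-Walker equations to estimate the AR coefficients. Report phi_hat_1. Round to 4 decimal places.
\hat\phi_{1} = -0.7360

The Yule-Walker equations for an AR(p) process read, in matrix form,
  Gamma_p phi = r_p,   with   (Gamma_p)_{ij} = gamma(|i - j|),
                       (r_p)_i = gamma(i),   i,j = 1..p.
Substitute the sample gammas (Toeplitz matrix and right-hand side of size 1):
  Gamma_p = [[2.182]]
  r_p     = [-1.6059]
With p = 1 this is the single equation gamma(0) phi_1 = gamma(1):
  phi_hat_1 = gamma(1) / gamma(0) = -1.6059 / 2.182 = -0.7360.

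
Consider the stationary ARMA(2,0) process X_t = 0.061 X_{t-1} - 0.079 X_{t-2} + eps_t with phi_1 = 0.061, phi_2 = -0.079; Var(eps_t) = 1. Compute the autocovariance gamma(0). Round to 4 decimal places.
\gamma(0) = 1.0095

Multiply the model equation by X_{t-k} and take expectations. With theta_0 = psi_0 = 1 and psi_j the MA(infinity) weights, this gives
  gamma(k) - sum_i phi_i gamma(k-i) = c_k,
  c_k = sigma^2 * sum_{j=k..q} theta_j psi_{j-k}   (c_k = 0 for k > q),
using gamma(-m) = gamma(m).
Pure AR (q = 0): c_0 = sigma^2 = 1, c_k = 0 for k >= 1.
Equations for k = 0, 1, 2 (AR order 2, c_2 = 0):
  (E0) gamma(0) = phi_1 gamma(1) + phi_2 gamma(2) + c_0
  (E1) gamma(1) = phi_1 gamma(0) + phi_2 gamma(1) + c_1
  (E2) gamma(2) = phi_1 gamma(1) + phi_2 gamma(0)
From (E1): gamma(1) = A gamma(0) + B with
  A = phi_1 / (1 - phi_2) = 0.061 / 1.079 = 0.056534,   B = c_1 / (1 - phi_2) = 0 / 1.079 = 0.
Insert (E2) into (E0): gamma(0) (1 - phi_2^2) = phi_1 (1 + phi_2) gamma(1) + c_0.
  phi_1 (1 + phi_2) = (0.061)(0.921) = 0.056181,   1 - phi_2^2 = 0.993759.
Replace gamma(1) by A gamma(0) + B and collect gamma(0):
  gamma(0) [0.993759 - (0.056181)(0.056534)] = c_0 = 1
  gamma(0) * 0.990583 = 1
  gamma(0) = 1 / 0.990583 = 1.009507.
Therefore gamma(0) = 1.0095 (to 4 decimal places).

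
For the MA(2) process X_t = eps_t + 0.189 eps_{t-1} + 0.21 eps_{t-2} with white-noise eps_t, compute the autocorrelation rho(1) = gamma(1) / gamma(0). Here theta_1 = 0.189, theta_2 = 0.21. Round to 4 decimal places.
\rho(1) = 0.2118

For an MA(q) process with theta_0 = 1, the autocovariance is
  gamma(k) = sigma^2 * sum_{i=0..q-k} theta_i * theta_{i+k},
and rho(k) = gamma(k) / gamma(0). Sigma^2 cancels.
  numerator   = (1)*(0.189) + (0.189)*(0.21) = 0.22869.
  denominator = (1)^2 + (0.189)^2 + (0.21)^2 = 1.079821.
  rho(1) = 0.22869 / 1.079821 = 0.2118.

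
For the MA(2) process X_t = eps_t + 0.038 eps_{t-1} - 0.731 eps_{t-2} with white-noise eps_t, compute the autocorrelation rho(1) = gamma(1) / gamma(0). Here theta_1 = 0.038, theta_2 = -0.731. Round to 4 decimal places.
\rho(1) = 0.0067

For an MA(q) process with theta_0 = 1, the autocovariance is
  gamma(k) = sigma^2 * sum_{i=0..q-k} theta_i * theta_{i+k},
and rho(k) = gamma(k) / gamma(0). Sigma^2 cancels.
  numerator   = (1)*(0.038) + (0.038)*(-0.731) = 0.010222.
  denominator = (1)^2 + (0.038)^2 + (-0.731)^2 = 1.535805.
  rho(1) = 0.010222 / 1.535805 = 0.0067.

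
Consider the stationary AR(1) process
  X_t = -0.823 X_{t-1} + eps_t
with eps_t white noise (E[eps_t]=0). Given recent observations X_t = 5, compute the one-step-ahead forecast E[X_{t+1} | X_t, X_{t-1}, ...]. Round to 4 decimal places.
E[X_{t+1} \mid \mathcal F_t] = -4.1150

For an AR(p) model X_t = c + sum_i phi_i X_{t-i} + eps_t, the
one-step-ahead conditional mean is
  E[X_{t+1} | X_t, ...] = c + sum_i phi_i X_{t+1-i}.
Substitute known values:
  E[X_{t+1} | ...] = (-0.823) * (5)
                   = -4.1150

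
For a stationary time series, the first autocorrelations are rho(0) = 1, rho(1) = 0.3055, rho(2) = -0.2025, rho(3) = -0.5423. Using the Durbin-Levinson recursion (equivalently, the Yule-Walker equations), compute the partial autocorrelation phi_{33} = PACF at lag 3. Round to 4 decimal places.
\phi_{33} = -0.4451

The PACF at lag k is phi_{kk}, the last component of the solution
to the Yule-Walker system G_k phi = r_k where
  (G_k)_{ij} = rho(|i - j|), (r_k)_i = rho(i), i,j = 1..k.
Equivalently, Durbin-Levinson gives phi_{kk} iteratively:
  phi_{11} = rho(1)
  phi_{kk} = [rho(k) - sum_{j=1..k-1} phi_{k-1,j} rho(k-j)]
            / [1 - sum_{j=1..k-1} phi_{k-1,j} rho(j)],
  phi_{k,j} = phi_{k-1,j} - phi_{kk} phi_{k-1,k-j},  j = 1..k-1.
Step k = 1:
  phi_11 = rho(1) = 0.3055.
Step k = 2:
  phi_22 = [rho(2) - phi_11 rho(1)] / [1 - phi_11 rho(1)] = [-0.2025 - (0.3055)(0.3055)] / [1 - (0.3055)(0.3055)]
         = -0.29583025 / 0.90666975 = -0.326282.
  Update: phi_21 = phi_11 - phi_22 phi_11 = 0.3055 - (-0.326282)(0.3055) = 0.405179.
Step k = 3:
  phi_33 = [rho(3) - phi_21 rho(2) - phi_22 rho(1)] / [1 - phi_21 rho(1) - phi_22 rho(2)]
    numerator   = -0.5423 - (0.405179)(-0.2025) - (-0.326282)(0.3055) = -0.36057198
    denominator = 1 - (0.405179)(0.3055) - (-0.326282)(-0.2025) = 0.81014559
  phi_33 = -0.36057198 / 0.81014559 = -0.4451.
Therefore phi_{33} = -0.4451.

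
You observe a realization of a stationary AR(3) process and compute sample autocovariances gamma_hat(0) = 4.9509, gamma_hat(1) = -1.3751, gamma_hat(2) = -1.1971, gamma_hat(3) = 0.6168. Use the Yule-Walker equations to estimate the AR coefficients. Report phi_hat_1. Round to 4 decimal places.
\hat\phi_{1} = -0.4000

The Yule-Walker equations for an AR(p) process read, in matrix form,
  Gamma_p phi = r_p,   with   (Gamma_p)_{ij} = gamma(|i - j|),
                       (r_p)_i = gamma(i),   i,j = 1..p.
Substitute the sample gammas (Toeplitz matrix and right-hand side of size 3):
  Gamma_p = [[4.9509, -1.3751, -1.1971], [-1.3751, 4.9509, -1.3751], [-1.1971, -1.3751, 4.9509]]
  r_p     = [-1.3751, -1.1971, 0.6168]
Written out (R1..R3):
  (R1) 4.9509 phi_1 - 1.3751 phi_2 - 1.1971 phi_3 = -1.3751
  (R2) -1.3751 phi_1 + 4.9509 phi_2 - 1.3751 phi_3 = -1.1971
  (R3) -1.1971 phi_1 - 1.3751 phi_2 + 4.9509 phi_3 = 0.6168
Gaussian elimination:
  R2 <- R2 - (-1.3751/4.9509) R1 = R2 - (-0.277747) R1:  4.568969 phi_2 - 1.707592 phi_3 = -1.579031
  R3 <- R3 - (-1.1971/4.9509) R1 = R3 - (-0.241794) R1:  -1.707592 phi_2 + 4.661448 phi_3 = 0.284308
  R3 <- R3 - (-1.707592/4.568969) R2 = R3 - (-0.373737) R2:  4.023258 phi_3 = -0.305833
Back-substitution:
  phi_hat_3 = -0.305833 / 4.023258 = -0.076016
  phi_hat_2 = (-1.579031 - (-1.707592)(-0.076016)) / 4.568969 = -0.374009
  phi_hat_1 = (-1.3751 - (-1.3751)(-0.374009) - (-1.1971)(-0.076016)) / 4.9509 = -0.400008
So phi_hat = [-0.4000, -0.3740, -0.0760].
Therefore phi_hat_1 = -0.4000.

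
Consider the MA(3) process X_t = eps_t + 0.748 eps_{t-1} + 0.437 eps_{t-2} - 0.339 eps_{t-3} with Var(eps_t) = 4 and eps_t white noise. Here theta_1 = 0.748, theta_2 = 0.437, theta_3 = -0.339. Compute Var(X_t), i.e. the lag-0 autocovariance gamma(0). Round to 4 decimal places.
\gamma(0) = 7.4616

For an MA(q) process X_t = eps_t + sum_i theta_i eps_{t-i} with
Var(eps_t) = sigma^2, the variance is
  gamma(0) = sigma^2 * (1 + sum_i theta_i^2).
  sum_i theta_i^2 = (0.748)^2 + (0.437)^2 + (-0.339)^2 = 0.559504 + 0.190969 + 0.114921 = 0.865394.
  gamma(0) = 4 * (1 + 0.865394) = 4 * 1.865394 = 7.461576, which rounds to 7.4616.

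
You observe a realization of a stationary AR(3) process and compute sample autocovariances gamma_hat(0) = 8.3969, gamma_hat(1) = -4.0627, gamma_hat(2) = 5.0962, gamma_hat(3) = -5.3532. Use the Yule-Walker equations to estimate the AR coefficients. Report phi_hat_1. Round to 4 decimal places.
\hat\phi_{1} = -0.0390

The Yule-Walker equations for an AR(p) process read, in matrix form,
  Gamma_p phi = r_p,   with   (Gamma_p)_{ij} = gamma(|i - j|),
                       (r_p)_i = gamma(i),   i,j = 1..p.
Substitute the sample gammas (Toeplitz matrix and right-hand side of size 3):
  Gamma_p = [[8.3969, -4.0627, 5.0962], [-4.0627, 8.3969, -4.0627], [5.0962, -4.0627, 8.3969]]
  r_p     = [-4.0627, 5.0962, -5.3532]
Written out (R1..R3):
  (R1) 8.3969 phi_1 - 4.0627 phi_2 + 5.0962 phi_3 = -4.0627
  (R2) -4.0627 phi_1 + 8.3969 phi_2 - 4.0627 phi_3 = 5.0962
  (R3) 5.0962 phi_1 - 4.0627 phi_2 + 8.3969 phi_3 = -5.3532
Gaussian elimination:
  R2 <- R2 - (-4.0627/8.3969) R1 = R2 - (-0.483833) R1:  6.43123 phi_2 - 1.596989 phi_3 = 3.13053
  R3 <- R3 - (5.0962/8.3969) R1 = R3 - (0.606914) R1:  -1.596989 phi_2 + 5.303943 phi_3 = -2.887489
  R3 <- R3 - (-1.596989/6.43123) R2 = R3 - (-0.248318) R2:  4.907382 phi_3 = -2.110122
Back-substitution:
  phi_hat_3 = -2.110122 / 4.907382 = -0.429989
  phi_hat_2 = (3.13053 - (-1.596989)(-0.429989)) / 6.43123 = 0.379996
  phi_hat_1 = (-4.0627 - (-4.0627)(0.379996) - (5.0962)(-0.429989)) / 8.3969 = -0.039012
So phi_hat = [-0.0390, 0.3800, -0.4300].
Therefore phi_hat_1 = -0.0390.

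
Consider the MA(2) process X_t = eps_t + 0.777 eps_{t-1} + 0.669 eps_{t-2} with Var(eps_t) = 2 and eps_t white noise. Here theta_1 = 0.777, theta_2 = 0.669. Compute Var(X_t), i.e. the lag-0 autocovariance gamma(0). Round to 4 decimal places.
\gamma(0) = 4.1026

For an MA(q) process X_t = eps_t + sum_i theta_i eps_{t-i} with
Var(eps_t) = sigma^2, the variance is
  gamma(0) = sigma^2 * (1 + sum_i theta_i^2).
  sum_i theta_i^2 = (0.777)^2 + (0.669)^2 = 0.603729 + 0.447561 = 1.05129.
  gamma(0) = 2 * (1 + 1.05129) = 2 * 2.05129 = 4.10258, which rounds to 4.1026.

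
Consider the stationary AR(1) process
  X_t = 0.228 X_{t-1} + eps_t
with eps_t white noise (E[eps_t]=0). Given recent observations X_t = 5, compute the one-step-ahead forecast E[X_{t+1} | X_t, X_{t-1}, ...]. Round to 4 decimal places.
E[X_{t+1} \mid \mathcal F_t] = 1.1400

For an AR(p) model X_t = c + sum_i phi_i X_{t-i} + eps_t, the
one-step-ahead conditional mean is
  E[X_{t+1} | X_t, ...] = c + sum_i phi_i X_{t+1-i}.
Substitute known values:
  E[X_{t+1} | ...] = (0.228) * (5)
                   = 1.1400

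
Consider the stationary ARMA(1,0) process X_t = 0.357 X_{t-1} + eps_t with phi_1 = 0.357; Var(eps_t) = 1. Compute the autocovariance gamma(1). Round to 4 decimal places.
\gamma(1) = 0.4091

Multiply the model equation by X_{t-k} and take expectations. With theta_0 = psi_0 = 1 and psi_j the MA(infinity) weights, this gives
  gamma(k) - sum_i phi_i gamma(k-i) = c_k,
  c_k = sigma^2 * sum_{j=k..q} theta_j psi_{j-k}   (c_k = 0 for k > q),
using gamma(-m) = gamma(m).
Pure AR (q = 0): c_0 = sigma^2 = 1, c_k = 0 for k >= 1.
Equations for k = 0 and k = 1 (AR order 1):
  gamma(0) = phi_1 gamma(1) + c_0
  gamma(1) = phi_1 gamma(0) + c_1
Substituting the second into the first: gamma(0) (1 - phi_1^2) = c_0 + phi_1 c_1, so
  gamma(0) = c_0 / (1 - phi_1^2) = 1 / (1 - (0.357)^2) = 1 / 0.872551 = 1.146065.
  gamma(1) = phi_1 gamma(0) = (0.357)(1.146065) = 0.409145.
Therefore gamma(1) = 0.4091 (to 4 decimal places).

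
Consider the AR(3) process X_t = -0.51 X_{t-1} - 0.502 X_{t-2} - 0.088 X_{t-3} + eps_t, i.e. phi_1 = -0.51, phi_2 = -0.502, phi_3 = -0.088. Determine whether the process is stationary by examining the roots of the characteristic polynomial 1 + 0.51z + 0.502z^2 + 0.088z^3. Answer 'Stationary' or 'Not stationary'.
\text{Stationary}

The AR(p) characteristic polynomial is P(z) = 1 + 0.51z + 0.502z^2 + 0.088z^3.
Stationarity requires all roots to lie outside the unit circle, i.e. |z| > 1 for every root.
Degree 3: look for a simple real root z0 first, then factor out (1 - z/z0) and solve the remaining quadratic.
Testing z0 = -5: P(-5) = 1 + (0.51)(-5) + (0.502)(-5)^2 + (0.088)(-5)^3
  = 1 + (-2.55) + (12.55) + (-11) = 0.  So z_0 = -5 is a root, |z_0| = 5.
Divide out the factor (1 + 0.2 z) = (1 - z/z0) (since 1/z0 = -0.2):
  P(z) = (1 + 0.2 z)(1 + (0.31) z + (0.44) z^2)
  [check: z-coef 0.31 - (-0.2) = 0.51; z^2-coef 0.44 - (-0.2)(0.31) = 0.502; z^3-coef -(-0.2)(0.44) = 0.088.]
Remaining roots from the quadratic factor 1 + (0.31) z + (0.44) z^2:
  Set 1 + (0.31) z + (0.44) z^2 = 0, i.e. a z^2 + b z + c = 0 with a = 0.44, b = 0.31, c = 1.
  Discriminant D = b^2 - 4ac = (0.31)^2 - 4*(0.44)*1 = 0.0961 - (1.76) = -1.6639.
  D < 0, so the roots are the complex-conjugate pair z = (-b +/- i sqrt(-D)) / (2a) = -0.3523 +/- 1.4658i.
  For a conjugate pair |z|^2 = z * conj(z) = (product of roots) = c/a = 1/(0.44) = 2.272727, so |z| = sqrt(2.272727) = 1.5076 for both roots.
Moduli of all roots: 5.0000, 1.5076, 1.5076.
All moduli strictly greater than 1? Yes.
Verdict: Stationary.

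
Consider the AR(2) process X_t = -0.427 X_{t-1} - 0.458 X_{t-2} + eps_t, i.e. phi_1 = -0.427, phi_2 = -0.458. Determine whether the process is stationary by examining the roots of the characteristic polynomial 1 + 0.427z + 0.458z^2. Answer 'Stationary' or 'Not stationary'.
\text{Stationary}

The AR(p) characteristic polynomial is P(z) = 1 + 0.427z + 0.458z^2.
Stationarity requires all roots to lie outside the unit circle, i.e. |z| > 1 for every root.
Set 1 + (0.427) z + (0.458) z^2 = 0, i.e. a z^2 + b z + c = 0 with a = 0.458, b = 0.427, c = 1.
Discriminant D = b^2 - 4ac = (0.427)^2 - 4*(0.458)*1 = 0.182329 - (1.832) = -1.649671.
D < 0, so the roots are the complex-conjugate pair z = (-b +/- i sqrt(-D)) / (2a) = -0.4662 +/- 1.4022i.
For a conjugate pair |z|^2 = z * conj(z) = (product of roots) = c/a = 1/(0.458) = 2.183406, so |z| = sqrt(2.183406) = 1.4776 for both roots.
Moduli of all roots: 1.4776, 1.4776.
All moduli strictly greater than 1? Yes.
Verdict: Stationary.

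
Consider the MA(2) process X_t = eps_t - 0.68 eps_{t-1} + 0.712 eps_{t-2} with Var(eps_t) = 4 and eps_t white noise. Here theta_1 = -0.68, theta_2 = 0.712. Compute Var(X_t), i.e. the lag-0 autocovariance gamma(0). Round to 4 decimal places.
\gamma(0) = 7.8774

For an MA(q) process X_t = eps_t + sum_i theta_i eps_{t-i} with
Var(eps_t) = sigma^2, the variance is
  gamma(0) = sigma^2 * (1 + sum_i theta_i^2).
  sum_i theta_i^2 = (-0.68)^2 + (0.712)^2 = 0.4624 + 0.506944 = 0.969344.
  gamma(0) = 4 * (1 + 0.969344) = 4 * 1.969344 = 7.877376, which rounds to 7.8774.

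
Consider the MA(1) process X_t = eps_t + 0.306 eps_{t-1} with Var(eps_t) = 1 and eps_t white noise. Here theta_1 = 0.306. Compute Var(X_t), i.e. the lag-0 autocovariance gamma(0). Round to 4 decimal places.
\gamma(0) = 1.0936

For an MA(q) process X_t = eps_t + sum_i theta_i eps_{t-i} with
Var(eps_t) = sigma^2, the variance is
  gamma(0) = sigma^2 * (1 + sum_i theta_i^2).
  sum_i theta_i^2 = (0.306)^2 = 0.093636.
  gamma(0) = 1 * (1 + 0.093636) = 1 * 1.093636 = 1.093636, which rounds to 1.0936.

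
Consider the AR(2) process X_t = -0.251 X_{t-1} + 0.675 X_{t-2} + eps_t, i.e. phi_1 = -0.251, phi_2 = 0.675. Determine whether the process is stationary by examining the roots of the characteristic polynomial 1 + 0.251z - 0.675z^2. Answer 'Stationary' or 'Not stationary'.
\text{Stationary}

The AR(p) characteristic polynomial is P(z) = 1 + 0.251z - 0.675z^2.
Stationarity requires all roots to lie outside the unit circle, i.e. |z| > 1 for every root.
Set 1 + (0.251) z + (-0.675) z^2 = 0, i.e. a z^2 + b z + c = 0 with a = -0.675, b = 0.251, c = 1.
Discriminant D = b^2 - 4ac = (0.251)^2 - 4*(-0.675)*1 = 0.063001 - (-2.7) = 2.763001.
D >= 0, so the roots are real: z = (-b +/- sqrt(D)) / (2a) = (-0.251 +/- 1.662228) / (-1.35).
  z_1 = (-0.251 + 1.662228) / (-1.35) = -1.0454,   |z_1| = 1.0454.
  z_2 = (-0.251 - 1.662228) / (-1.35) = 1.4172,   |z_2| = 1.4172.
Moduli of all roots: 1.0454, 1.4172.
All moduli strictly greater than 1? Yes.
Verdict: Stationary.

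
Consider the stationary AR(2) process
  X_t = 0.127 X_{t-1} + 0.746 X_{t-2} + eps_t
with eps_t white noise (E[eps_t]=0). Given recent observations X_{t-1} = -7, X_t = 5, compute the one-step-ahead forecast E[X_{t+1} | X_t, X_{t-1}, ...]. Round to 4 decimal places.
E[X_{t+1} \mid \mathcal F_t] = -4.5870

For an AR(p) model X_t = c + sum_i phi_i X_{t-i} + eps_t, the
one-step-ahead conditional mean is
  E[X_{t+1} | X_t, ...] = c + sum_i phi_i X_{t+1-i}.
Substitute known values:
  E[X_{t+1} | ...] = (0.127) * (5) + (0.746) * (-7)
                   = -4.5870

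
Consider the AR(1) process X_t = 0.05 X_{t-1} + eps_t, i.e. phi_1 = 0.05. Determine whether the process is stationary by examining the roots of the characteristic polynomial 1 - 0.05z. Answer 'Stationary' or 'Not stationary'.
\text{Stationary}

The AR(p) characteristic polynomial is P(z) = 1 - 0.05z.
Stationarity requires all roots to lie outside the unit circle, i.e. |z| > 1 for every root.
This is linear in z: 1 + (-0.05) z = 0  =>  z = -1/(-0.05) = 20,  |z| = 20.
Moduli of all roots: 20.0000.
All moduli strictly greater than 1? Yes.
Verdict: Stationary.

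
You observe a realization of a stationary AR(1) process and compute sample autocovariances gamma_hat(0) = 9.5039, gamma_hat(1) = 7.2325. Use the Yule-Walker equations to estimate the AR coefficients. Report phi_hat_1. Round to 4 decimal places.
\hat\phi_{1} = 0.7610

The Yule-Walker equations for an AR(p) process read, in matrix form,
  Gamma_p phi = r_p,   with   (Gamma_p)_{ij} = gamma(|i - j|),
                       (r_p)_i = gamma(i),   i,j = 1..p.
Substitute the sample gammas (Toeplitz matrix and right-hand side of size 1):
  Gamma_p = [[9.5039]]
  r_p     = [7.2325]
With p = 1 this is the single equation gamma(0) phi_1 = gamma(1):
  phi_hat_1 = gamma(1) / gamma(0) = 7.2325 / 9.5039 = 0.7610.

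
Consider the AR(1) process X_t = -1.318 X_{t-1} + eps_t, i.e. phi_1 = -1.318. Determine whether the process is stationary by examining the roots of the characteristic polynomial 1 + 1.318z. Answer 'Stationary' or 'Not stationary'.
\text{Not stationary}

The AR(p) characteristic polynomial is P(z) = 1 + 1.318z.
Stationarity requires all roots to lie outside the unit circle, i.e. |z| > 1 for every root.
This is linear in z: 1 + (1.318) z = 0  =>  z = -1/(1.318) = -0.758725,  |z| = 0.758725.
Moduli of all roots: 0.7587.
All moduli strictly greater than 1? No.
Verdict: Not stationary.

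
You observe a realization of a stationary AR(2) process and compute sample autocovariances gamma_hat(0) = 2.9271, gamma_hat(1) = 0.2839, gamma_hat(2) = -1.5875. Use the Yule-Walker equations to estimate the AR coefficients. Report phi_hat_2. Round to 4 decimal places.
\hat\phi_{2} = -0.5570

The Yule-Walker equations for an AR(p) process read, in matrix form,
  Gamma_p phi = r_p,   with   (Gamma_p)_{ij} = gamma(|i - j|),
                       (r_p)_i = gamma(i),   i,j = 1..p.
Substitute the sample gammas (Toeplitz matrix and right-hand side of size 2):
  Gamma_p = [[2.9271, 0.2839], [0.2839, 2.9271]]
  r_p     = [0.2839, -1.5875]
Written out:
  2.9271 phi_1 + 0.2839 phi_2 = 0.2839
  0.2839 phi_1 + 2.9271 phi_2 = -1.5875
Solve by Cramer's rule:
  det = gamma(0)^2 - gamma(1)^2 = (2.9271)^2 - (0.2839)^2 = 8.56791441 - 0.08059921 = 8.4873152
  phi_hat_1 = [gamma(1) gamma(0) - gamma(1) gamma(2)] / det = [(0.2839)(2.9271) - (0.2839)(-1.5875)] / 8.4873152 = 1.28169494 / 8.4873152 = 0.151
  phi_hat_2 = [gamma(0) gamma(2) - gamma(1)^2] / det = [(2.9271)(-1.5875) - (0.2839)^2] / 8.4873152 = -4.72737046 / 8.4873152 = -0.557
So phi_hat = [0.1510, -0.5570].
Therefore phi_hat_2 = -0.5570.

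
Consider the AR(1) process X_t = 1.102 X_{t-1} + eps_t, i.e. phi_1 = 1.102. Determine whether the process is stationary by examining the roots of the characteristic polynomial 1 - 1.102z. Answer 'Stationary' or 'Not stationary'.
\text{Not stationary}

The AR(p) characteristic polynomial is P(z) = 1 - 1.102z.
Stationarity requires all roots to lie outside the unit circle, i.e. |z| > 1 for every root.
This is linear in z: 1 + (-1.102) z = 0  =>  z = -1/(-1.102) = 0.907441,  |z| = 0.907441.
Moduli of all roots: 0.9074.
All moduli strictly greater than 1? No.
Verdict: Not stationary.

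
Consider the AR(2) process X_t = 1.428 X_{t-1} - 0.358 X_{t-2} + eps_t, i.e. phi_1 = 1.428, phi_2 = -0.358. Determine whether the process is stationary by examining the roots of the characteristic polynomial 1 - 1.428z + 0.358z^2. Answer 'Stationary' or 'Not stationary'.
\text{Not stationary}

The AR(p) characteristic polynomial is P(z) = 1 - 1.428z + 0.358z^2.
Stationarity requires all roots to lie outside the unit circle, i.e. |z| > 1 for every root.
Set 1 + (-1.428) z + (0.358) z^2 = 0, i.e. a z^2 + b z + c = 0 with a = 0.358, b = -1.428, c = 1.
Discriminant D = b^2 - 4ac = (-1.428)^2 - 4*(0.358)*1 = 2.039184 - (1.432) = 0.607184.
D >= 0, so the roots are real: z = (-b +/- sqrt(D)) / (2a) = (1.428 +/- 0.77922) / (0.716).
  z_1 = (1.428 + 0.77922) / (0.716) = 3.0827,   |z_1| = 3.0827.
  z_2 = (1.428 - 0.77922) / (0.716) = 0.9061,   |z_2| = 0.9061.
Moduli of all roots: 3.0827, 0.9061.
All moduli strictly greater than 1? No.
Verdict: Not stationary.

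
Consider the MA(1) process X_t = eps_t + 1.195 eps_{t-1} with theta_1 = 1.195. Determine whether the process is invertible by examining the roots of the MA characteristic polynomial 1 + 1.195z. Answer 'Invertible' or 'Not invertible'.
\text{Not invertible}

The MA(q) characteristic polynomial is P(z) = 1 + 1.195z.
Invertibility requires all roots to lie outside the unit circle, i.e. |z| > 1 for every root.
This is linear in z: 1 + (1.195) z = 0  =>  z = -1/(1.195) = -0.83682,  |z| = 0.83682.
Moduli of all roots: 0.8368.
All moduli strictly greater than 1? No.
Verdict: Not invertible.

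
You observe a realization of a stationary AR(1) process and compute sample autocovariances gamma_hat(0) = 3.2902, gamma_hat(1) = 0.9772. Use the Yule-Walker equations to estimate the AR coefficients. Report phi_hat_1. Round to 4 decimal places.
\hat\phi_{1} = 0.2970

The Yule-Walker equations for an AR(p) process read, in matrix form,
  Gamma_p phi = r_p,   with   (Gamma_p)_{ij} = gamma(|i - j|),
                       (r_p)_i = gamma(i),   i,j = 1..p.
Substitute the sample gammas (Toeplitz matrix and right-hand side of size 1):
  Gamma_p = [[3.2902]]
  r_p     = [0.9772]
With p = 1 this is the single equation gamma(0) phi_1 = gamma(1):
  phi_hat_1 = gamma(1) / gamma(0) = 0.9772 / 3.2902 = 0.2970.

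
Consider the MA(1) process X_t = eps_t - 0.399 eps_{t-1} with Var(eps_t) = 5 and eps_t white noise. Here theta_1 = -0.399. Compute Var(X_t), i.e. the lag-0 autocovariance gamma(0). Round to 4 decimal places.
\gamma(0) = 5.7960

For an MA(q) process X_t = eps_t + sum_i theta_i eps_{t-i} with
Var(eps_t) = sigma^2, the variance is
  gamma(0) = sigma^2 * (1 + sum_i theta_i^2).
  sum_i theta_i^2 = (-0.399)^2 = 0.159201.
  gamma(0) = 5 * (1 + 0.159201) = 5 * 1.159201 = 5.796005, which rounds to 5.7960.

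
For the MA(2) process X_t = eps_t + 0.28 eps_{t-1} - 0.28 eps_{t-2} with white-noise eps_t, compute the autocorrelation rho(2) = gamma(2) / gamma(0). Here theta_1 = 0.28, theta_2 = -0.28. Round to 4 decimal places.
\rho(2) = -0.2420

For an MA(q) process with theta_0 = 1, the autocovariance is
  gamma(k) = sigma^2 * sum_{i=0..q-k} theta_i * theta_{i+k},
and rho(k) = gamma(k) / gamma(0). Sigma^2 cancels.
  numerator   = (1)*(-0.28) = -0.28.
  denominator = (1)^2 + (0.28)^2 + (-0.28)^2 = 1.1568.
  rho(2) = -0.28 / 1.1568 = -0.2420.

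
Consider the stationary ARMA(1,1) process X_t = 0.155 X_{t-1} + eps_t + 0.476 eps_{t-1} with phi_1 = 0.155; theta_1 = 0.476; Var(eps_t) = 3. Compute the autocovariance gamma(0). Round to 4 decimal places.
\gamma(0) = 4.2239

Multiply the model equation by X_{t-k} and take expectations. With theta_0 = psi_0 = 1 and psi_j the MA(infinity) weights, this gives
  gamma(k) - sum_i phi_i gamma(k-i) = c_k,
  c_k = sigma^2 * sum_{j=k..q} theta_j psi_{j-k}   (c_k = 0 for k > q),
using gamma(-m) = gamma(m).
psi-weights needed (psi_j = theta_j + sum_i phi_i psi_{j-i}):
  psi_1 = theta_1 + phi_1 = 0.476 + (0.155) = 0.631
Right-hand sides:
  c_0 = sigma^2 (1 + theta_1 psi_1) = 3 * (1 + (0.476)(0.631)) = 3 * 1.300356 = 3.901068
  c_1 = sigma^2 theta_1 = 3 * (0.476) = 1.428
  c_2 = 0
Equations for k = 0 and k = 1 (AR order 1):
  gamma(0) = phi_1 gamma(1) + c_0
  gamma(1) = phi_1 gamma(0) + c_1
Substituting the second into the first: gamma(0) (1 - phi_1^2) = c_0 + phi_1 c_1, so
  gamma(0) = (c_0 + phi_1 c_1) / (1 - phi_1^2) = (3.901068 + (0.155)(1.428)) / (1 - (0.155)^2) = 4.122408 / 0.975975 = 4.223887.
Therefore gamma(0) = 4.2239 (to 4 decimal places).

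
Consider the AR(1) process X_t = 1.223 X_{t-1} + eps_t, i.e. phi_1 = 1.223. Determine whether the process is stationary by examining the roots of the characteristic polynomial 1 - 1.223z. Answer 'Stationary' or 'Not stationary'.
\text{Not stationary}

The AR(p) characteristic polynomial is P(z) = 1 - 1.223z.
Stationarity requires all roots to lie outside the unit circle, i.e. |z| > 1 for every root.
This is linear in z: 1 + (-1.223) z = 0  =>  z = -1/(-1.223) = 0.817661,  |z| = 0.817661.
Moduli of all roots: 0.8177.
All moduli strictly greater than 1? No.
Verdict: Not stationary.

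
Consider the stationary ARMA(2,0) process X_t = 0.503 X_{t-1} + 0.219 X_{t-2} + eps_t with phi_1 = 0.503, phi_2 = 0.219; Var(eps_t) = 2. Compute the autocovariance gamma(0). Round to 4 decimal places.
\gamma(0) = 3.5898

Multiply the model equation by X_{t-k} and take expectations. With theta_0 = psi_0 = 1 and psi_j the MA(infinity) weights, this gives
  gamma(k) - sum_i phi_i gamma(k-i) = c_k,
  c_k = sigma^2 * sum_{j=k..q} theta_j psi_{j-k}   (c_k = 0 for k > q),
using gamma(-m) = gamma(m).
Pure AR (q = 0): c_0 = sigma^2 = 2, c_k = 0 for k >= 1.
Equations for k = 0, 1, 2 (AR order 2, c_2 = 0):
  (E0) gamma(0) = phi_1 gamma(1) + phi_2 gamma(2) + c_0
  (E1) gamma(1) = phi_1 gamma(0) + phi_2 gamma(1) + c_1
  (E2) gamma(2) = phi_1 gamma(1) + phi_2 gamma(0)
From (E1): gamma(1) = A gamma(0) + B with
  A = phi_1 / (1 - phi_2) = 0.503 / 0.781 = 0.644046,   B = c_1 / (1 - phi_2) = 0 / 0.781 = 0.
Insert (E2) into (E0): gamma(0) (1 - phi_2^2) = phi_1 (1 + phi_2) gamma(1) + c_0.
  phi_1 (1 + phi_2) = (0.503)(1.219) = 0.613157,   1 - phi_2^2 = 0.952039.
Replace gamma(1) by A gamma(0) + B and collect gamma(0):
  gamma(0) [0.952039 - (0.613157)(0.644046)] = c_0 = 2
  gamma(0) * 0.557138 = 2
  gamma(0) = 2 / 0.557138 = 3.589777.
Therefore gamma(0) = 3.5898 (to 4 decimal places).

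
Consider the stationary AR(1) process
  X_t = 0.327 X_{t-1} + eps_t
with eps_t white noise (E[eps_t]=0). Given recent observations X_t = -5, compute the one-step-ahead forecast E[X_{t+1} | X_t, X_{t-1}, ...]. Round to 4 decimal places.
E[X_{t+1} \mid \mathcal F_t] = -1.6350

For an AR(p) model X_t = c + sum_i phi_i X_{t-i} + eps_t, the
one-step-ahead conditional mean is
  E[X_{t+1} | X_t, ...] = c + sum_i phi_i X_{t+1-i}.
Substitute known values:
  E[X_{t+1} | ...] = (0.327) * (-5)
                   = -1.6350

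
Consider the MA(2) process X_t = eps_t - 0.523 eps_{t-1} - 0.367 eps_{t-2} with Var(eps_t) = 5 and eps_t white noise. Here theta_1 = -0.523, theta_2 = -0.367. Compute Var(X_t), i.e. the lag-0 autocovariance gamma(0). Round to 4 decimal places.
\gamma(0) = 7.0411

For an MA(q) process X_t = eps_t + sum_i theta_i eps_{t-i} with
Var(eps_t) = sigma^2, the variance is
  gamma(0) = sigma^2 * (1 + sum_i theta_i^2).
  sum_i theta_i^2 = (-0.523)^2 + (-0.367)^2 = 0.273529 + 0.134689 = 0.408218.
  gamma(0) = 5 * (1 + 0.408218) = 5 * 1.408218 = 7.04109, which rounds to 7.0411.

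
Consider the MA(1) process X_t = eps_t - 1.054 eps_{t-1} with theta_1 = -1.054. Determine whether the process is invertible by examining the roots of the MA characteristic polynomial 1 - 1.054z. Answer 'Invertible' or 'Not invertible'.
\text{Not invertible}

The MA(q) characteristic polynomial is P(z) = 1 - 1.054z.
Invertibility requires all roots to lie outside the unit circle, i.e. |z| > 1 for every root.
This is linear in z: 1 + (-1.054) z = 0  =>  z = -1/(-1.054) = 0.948767,  |z| = 0.948767.
Moduli of all roots: 0.9488.
All moduli strictly greater than 1? No.
Verdict: Not invertible.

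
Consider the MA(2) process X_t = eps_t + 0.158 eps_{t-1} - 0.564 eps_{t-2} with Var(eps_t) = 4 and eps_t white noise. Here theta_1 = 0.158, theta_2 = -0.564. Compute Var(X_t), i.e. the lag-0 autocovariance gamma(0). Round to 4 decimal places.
\gamma(0) = 5.3722

For an MA(q) process X_t = eps_t + sum_i theta_i eps_{t-i} with
Var(eps_t) = sigma^2, the variance is
  gamma(0) = sigma^2 * (1 + sum_i theta_i^2).
  sum_i theta_i^2 = (0.158)^2 + (-0.564)^2 = 0.024964 + 0.318096 = 0.34306.
  gamma(0) = 4 * (1 + 0.34306) = 4 * 1.34306 = 5.37224, which rounds to 5.3722.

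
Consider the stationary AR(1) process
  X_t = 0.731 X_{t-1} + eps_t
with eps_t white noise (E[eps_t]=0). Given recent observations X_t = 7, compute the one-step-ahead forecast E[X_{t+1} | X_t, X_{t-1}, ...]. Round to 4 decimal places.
E[X_{t+1} \mid \mathcal F_t] = 5.1170

For an AR(p) model X_t = c + sum_i phi_i X_{t-i} + eps_t, the
one-step-ahead conditional mean is
  E[X_{t+1} | X_t, ...] = c + sum_i phi_i X_{t+1-i}.
Substitute known values:
  E[X_{t+1} | ...] = (0.731) * (7)
                   = 5.1170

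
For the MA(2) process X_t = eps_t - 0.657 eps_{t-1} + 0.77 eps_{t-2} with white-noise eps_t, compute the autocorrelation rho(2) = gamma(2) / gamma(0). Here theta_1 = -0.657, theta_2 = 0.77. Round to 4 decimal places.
\rho(2) = 0.3803

For an MA(q) process with theta_0 = 1, the autocovariance is
  gamma(k) = sigma^2 * sum_{i=0..q-k} theta_i * theta_{i+k},
and rho(k) = gamma(k) / gamma(0). Sigma^2 cancels.
  numerator   = (1)*(0.77) = 0.77.
  denominator = (1)^2 + (-0.657)^2 + (0.77)^2 = 2.024549.
  rho(2) = 0.77 / 2.024549 = 0.3803.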